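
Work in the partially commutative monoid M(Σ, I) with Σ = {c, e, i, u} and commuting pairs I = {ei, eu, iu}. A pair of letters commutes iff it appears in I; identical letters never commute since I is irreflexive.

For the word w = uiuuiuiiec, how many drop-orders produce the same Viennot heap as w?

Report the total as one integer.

0(u) covers ∅
1(i) covers ∅
2(u) covers 0:u
3(u) covers 2:u
4(i) covers 1:i
5(u) covers 3:u
6(i) covers 4:i
7(i) covers 6:i
8(e) covers ∅
9(c) covers 5:u, 7:i, 8:e
floor of heap: 0:u, 1:i, 8:e
completions by unplaced set U, small U first (add the entries for U minus each lowest piece of U):
  |U|=1: {9}:1
  |U|=2: {5,9}:1  {7,9}:1  {8,9}:1
  |U|=3: {3,5,9}:1  {5,7,9}:2  {5,8,9}:2  {6,7,9}:1  {7,8,9}:2
  |U|=4: {2,3,5,9}:1  {3,5,7,9}:3  {3,5,8,9}:3  {4,6,7,9}:1  {5,6,7,9}:3  {5,7,8,9}:6  {6,7,8,9}:3
  |U|=5: {0,2,3,5,9}:1  {1,4,6,7,9}:1  {2,3,5,7,9}:4  {2,3,5,8,9}:4  {3,5,6,7,9}:6  {3,5,7,8,9}:12  {4,5,6,7,9}:4  {4,6,7,8,9}:4  {5,6,7,8,9}:12
  |U|=6: {0,2,3,5,7,9}:5  {0,2,3,5,8,9}:5  {1,4,5,6,7,9}:5  {1,4,6,7,8,9}:5  {2,3,5,6,7,9}:10  {2,3,5,7,8,9}:20  {3,4,5,6,7,9}:10  {3,5,6,7,8,9}:30  {4,5,6,7,8,9}:20
  |U|=7: {0,2,3,5,6,7,9}:15  {0,2,3,5,7,8,9}:30  {1,3,4,5,6,7,9}:15  {1,4,5,6,7,8,9}:30  {2,3,4,5,6,7,9}:20  {2,3,5,6,7,8,9}:60  {3,4,5,6,7,8,9}:60
  |U|=8: {0,2,3,4,5,6,7,9}:35  {0,2,3,5,6,7,8,9}:105  {1,2,3,4,5,6,7,9}:35  {1,3,4,5,6,7,8,9}:105  {2,3,4,5,6,7,8,9}:140
  start at 0(u): 280
  start at 1(i): 280
  start at 8(e): 70
sum over floor = 630

630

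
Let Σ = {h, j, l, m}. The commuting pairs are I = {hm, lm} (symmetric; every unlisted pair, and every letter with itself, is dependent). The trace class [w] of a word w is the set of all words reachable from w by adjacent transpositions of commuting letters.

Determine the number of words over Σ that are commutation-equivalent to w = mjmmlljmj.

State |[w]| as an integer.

drop 0:m onto floor
drop 1:j onto {0:m}
drop 2:m onto {1:j}
drop 3:m onto {2:m}
drop 4:l onto {1:j}
drop 5:l onto {4:l}
drop 6:j onto {3:m, 5:l}
drop 7:m onto {6:j}
drop 8:j onto {7:m}
ground layer = {0:m}
drop-orders for the pieces not yet dropped (sum over which currently-grounded one goes next):
  1 to go: {8} 1
  2 to go: {7,8} 1
  3 to go: {6,7,8} 1
  4 to go: {3,6,7,8} 1  {5,6,7,8} 1
  5 to go: {2,3,6,7,8} 1  {3,5,6,7,8} 2  {4,5,6,7,8} 1
  6 to go: {2,3,5,6,7,8} 3  {3,4,5,6,7,8} 3
  7 to go: {2,3,4,5,6,7,8} 6
  if 0:m drops first: 6 orders

6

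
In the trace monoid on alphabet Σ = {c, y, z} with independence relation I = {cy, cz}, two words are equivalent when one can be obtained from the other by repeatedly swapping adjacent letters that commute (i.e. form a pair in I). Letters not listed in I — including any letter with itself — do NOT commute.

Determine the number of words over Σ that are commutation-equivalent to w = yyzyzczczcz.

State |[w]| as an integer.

#0=y has no predecessor
#1=y depends on [0:y]
#2=z depends on [1:y]
#3=y depends on [2:z]
#4=z depends on [3:y]
#5=c has no predecessor
#6=z depends on [4:z]
#7=c depends on [5:c]
#8=z depends on [6:z]
#9=c depends on [7:c]
#10=z depends on [8:z]
sources: [0:y, 5:c]
N(rest) = Σ N(rest − s) over sources s of rest; N(one piece) = 1:
  size 1 → [9]=1  [10]=1
  size 2 → [7,9]=1  [8,10]=1  [9,10]=2
  size 3 → [5,7,9]=1  [6,8,10]=1  [7,9,10]=3  [8,9,10]=3
  size 4 → [4,6,8,10]=1  [5,7,9,10]=4  [6,8,9,10]=4  [7,8,9,10]=6
  size 5 → [3,4,6,8,10]=1  [4,6,8,9,10]=5  [5,7,8,9,10]=10  [6,7,8,9,10]=10
  size 6 → [2,3,4,6,8,10]=1  [3,4,6,8,9,10]=6  [4,6,7,8,9,10]=15  [5,6,7,8,9,10]=20
  size 7 → [1,2,3,4,6,8,10]=1  [2,3,4,6,8,9,10]=7  [3,4,6,7,8,9,10]=21  [4,5,6,7,8,9,10]=35
  size 8 → [0,1,2,3,4,6,8,10]=1  [1,2,3,4,6,8,9,10]=8  [2,3,4,6,7,8,9,10]=28  [3,4,5,6,7,8,9,10]=56
  size 9 → [0,1,2,3,4,6,8,9,10]=9  [1,2,3,4,6,7,8,9,10]=36  [2,3,4,5,6,7,8,9,10]=84
  first=0(y) contributes 120
  first=5(c) contributes 45
|[w]| = 165

165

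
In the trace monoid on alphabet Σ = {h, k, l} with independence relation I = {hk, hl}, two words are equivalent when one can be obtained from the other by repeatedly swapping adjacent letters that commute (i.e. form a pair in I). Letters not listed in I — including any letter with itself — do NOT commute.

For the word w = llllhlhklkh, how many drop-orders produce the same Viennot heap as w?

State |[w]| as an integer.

165

0(l) covers ∅
1(l) covers 0:l
2(l) covers 1:l
3(l) covers 2:l
4(h) covers ∅
5(l) covers 3:l
6(h) covers 4:h
7(k) covers 5:l
8(l) covers 7:k
9(k) covers 8:l
10(h) covers 6:h
floor of heap: 0:l, 4:h
completions by unplaced set U, small U first (add the entries for U minus each lowest piece of U):
  |U|=1: {9}:1  {10}:1
  |U|=2: {6,10}:1  {8,9}:1  {9,10}:2
  |U|=3: {4,6,10}:1  {6,9,10}:3  {7,8,9}:1  {8,9,10}:3
  |U|=4: {4,6,9,10}:4  {5,7,8,9}:1  {6,8,9,10}:6  {7,8,9,10}:4
  |U|=5: {3,5,7,8,9}:1  {4,6,8,9,10}:10  {5,7,8,9,10}:5  {6,7,8,9,10}:10
  |U|=6: {2,3,5,7,8,9}:1  {3,5,7,8,9,10}:6  {4,6,7,8,9,10}:20  {5,6,7,8,9,10}:15
  |U|=7: {1,2,3,5,7,8,9}:1  {2,3,5,7,8,9,10}:7  {3,5,6,7,8,9,10}:21  {4,5,6,7,8,9,10}:35
  |U|=8: {0,1,2,3,5,7,8,9}:1  {1,2,3,5,7,8,9,10}:8  {2,3,5,6,7,8,9,10}:28  {3,4,5,6,7,8,9,10}:56
  |U|=9: {0,1,2,3,5,7,8,9,10}:9  {1,2,3,5,6,7,8,9,10}:36  {2,3,4,5,6,7,8,9,10}:84
  start at 0(l): 120
  start at 4(h): 45
sum over floor = 165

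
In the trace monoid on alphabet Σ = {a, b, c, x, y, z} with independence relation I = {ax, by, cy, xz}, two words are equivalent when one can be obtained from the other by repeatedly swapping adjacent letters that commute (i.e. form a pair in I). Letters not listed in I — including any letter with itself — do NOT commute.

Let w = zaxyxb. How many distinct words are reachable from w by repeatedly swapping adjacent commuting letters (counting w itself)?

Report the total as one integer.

#0=z has no predecessor
#1=a depends on [0:z]
#2=x has no predecessor
#3=y depends on [1:a, 2:x]
#4=x depends on [3:y]
#5=b depends on [4:x]
sources: [0:z, 2:x]
N(rest) = Σ N(rest − s) over sources s of rest; N(one piece) = 1:
  size 1 → [5]=1
  size 2 → [4,5]=1
  size 3 → [3,4,5]=1
  size 4 → [1,3,4,5]=1  [2,3,4,5]=1
  first=0(z) contributes 2
  first=2(x) contributes 1
|[w]| = 3

3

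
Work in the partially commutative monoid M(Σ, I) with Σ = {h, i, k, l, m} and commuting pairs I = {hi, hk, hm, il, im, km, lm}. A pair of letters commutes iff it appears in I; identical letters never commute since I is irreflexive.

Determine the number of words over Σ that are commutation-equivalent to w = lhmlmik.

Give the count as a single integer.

drop 0:l onto floor
drop 1:h onto {0:l}
drop 2:m onto floor
drop 3:l onto {1:h}
drop 4:m onto {2:m}
drop 5:i onto floor
drop 6:k onto {3:l, 5:i}
ground layer = {0:l, 2:m, 5:i}
drop-orders for the pieces not yet dropped (sum over which currently-grounded one goes next):
  1 to go: {4} 1  {6} 1
  2 to go: {2,4} 1  {3,6} 1  {4,6} 2  {5,6} 1
  3 to go: {1,3,6} 1  {2,4,6} 3  {3,4,6} 3  {3,5,6} 2  {4,5,6} 3
  4 to go: {0,1,3,6} 1  {1,3,4,6} 4  {1,3,5,6} 3  {2,3,4,6} 6  {2,4,5,6} 6  {3,4,5,6} 8
  5 to go: {0,1,3,4,6} 5  {0,1,3,5,6} 4  {1,2,3,4,6} 10  {1,3,4,5,6} 15  {2,3,4,5,6} 20
  if 0:l drops first: 45 orders
  if 2:m drops first: 24 orders
  if 5:i drops first: 15 orders
heap linearizations: 84

84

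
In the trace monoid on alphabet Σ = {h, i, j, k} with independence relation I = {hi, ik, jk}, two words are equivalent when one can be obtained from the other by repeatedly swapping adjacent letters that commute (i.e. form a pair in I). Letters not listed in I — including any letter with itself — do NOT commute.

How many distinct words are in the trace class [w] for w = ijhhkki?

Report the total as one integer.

5

0(i) covers ∅
1(j) covers 0:i
2(h) covers 1:j
3(h) covers 2:h
4(k) covers 3:h
5(k) covers 4:k
6(i) covers 1:j
floor of heap: 0:i
completions by unplaced set U, small U first (add the entries for U minus each lowest piece of U):
  |U|=1: {5}:1  {6}:1
  |U|=2: {4,5}:1  {5,6}:2
  |U|=3: {3,4,5}:1  {4,5,6}:3
  |U|=4: {2,3,4,5}:1  {3,4,5,6}:4
  |U|=5: {2,3,4,5,6}:5
  start at 0(i): 5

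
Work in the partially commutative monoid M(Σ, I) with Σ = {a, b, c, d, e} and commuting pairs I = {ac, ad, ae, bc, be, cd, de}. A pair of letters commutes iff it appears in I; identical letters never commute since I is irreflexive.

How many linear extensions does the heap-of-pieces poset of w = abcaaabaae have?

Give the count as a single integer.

45

piece 0:a — minimal
piece 1:b rests on {0:a}
piece 2:c — minimal
piece 3:a rests on {1:b}
piece 4:a rests on {3:a}
piece 5:a rests on {4:a}
piece 6:b rests on {5:a}
piece 7:a rests on {6:b}
piece 8:a rests on {7:a}
piece 9:e rests on {2:c}
minimal pieces: {0:a, 2:c}
ways to finish when only these pieces remain (= sum over removing one remaining piece with nothing left below it):
  1 left: {8}→1  {9}→1
  2 left: {2,9}→1  {7,8}→1  {8,9}→2
  3 left: {2,8,9}→3  {6,7,8}→1  {7,8,9}→3
  4 left: {2,7,8,9}→6  {5,6,7,8}→1  {6,7,8,9}→4
  5 left: {2,6,7,8,9}→10  {4,5,6,7,8}→1  {5,6,7,8,9}→5
  6 left: {2,5,6,7,8,9}→15  {3,4,5,6,7,8}→1  {4,5,6,7,8,9}→6
  7 left: {1,3,4,5,6,7,8}→1  {2,4,5,6,7,8,9}→21  {3,4,5,6,7,8,9}→7
  8 left: {0,1,3,4,5,6,7,8}→1  {1,3,4,5,6,7,8,9}→8  {2,3,4,5,6,7,8,9}→28
  placing 0:a first → 36 extensions
  placing 2:c first → 9 extensions
total linear extensions = 45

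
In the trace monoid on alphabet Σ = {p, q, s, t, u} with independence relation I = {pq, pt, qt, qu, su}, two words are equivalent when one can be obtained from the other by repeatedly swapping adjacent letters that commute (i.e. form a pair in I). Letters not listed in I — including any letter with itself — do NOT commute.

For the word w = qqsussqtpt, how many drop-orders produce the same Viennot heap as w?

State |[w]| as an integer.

#0=q has no predecessor
#1=q depends on [0:q]
#2=s depends on [1:q]
#3=u has no predecessor
#4=s depends on [2:s]
#5=s depends on [4:s]
#6=q depends on [5:s]
#7=t depends on [3:u, 5:s]
#8=p depends on [3:u, 5:s]
#9=t depends on [7:t]
sources: [0:q, 3:u]
N(rest) = Σ N(rest − s) over sources s of rest; N(one piece) = 1:
  size 1 → [6]=1  [8]=1  [9]=1
  size 2 → [6,8]=2  [6,9]=2  [7,9]=1  [8,9]=2
  size 3 → [6,7,9]=3  [6,8,9]=6  [7,8,9]=3
  size 4 → [3,7,8,9]=3  [6,7,8,9]=12
  size 5 → [3,6,7,8,9]=15  [5,6,7,8,9]=12
  size 6 → [3,5,6,7,8,9]=27  [4,5,6,7,8,9]=12
  size 7 → [2,4,5,6,7,8,9]=12  [3,4,5,6,7,8,9]=39
  size 8 → [1,2,4,5,6,7,8,9]=12  [2,3,4,5,6,7,8,9]=51
  first=0(q) contributes 63
  first=3(u) contributes 12
|[w]| = 75

75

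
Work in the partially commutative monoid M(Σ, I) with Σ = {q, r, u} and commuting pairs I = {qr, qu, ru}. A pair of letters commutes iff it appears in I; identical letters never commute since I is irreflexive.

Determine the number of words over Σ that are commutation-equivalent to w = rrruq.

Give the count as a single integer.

#0=r has no predecessor
#1=r depends on [0:r]
#2=r depends on [1:r]
#3=u has no predecessor
#4=q has no predecessor
sources: [0:r, 3:u, 4:q]
N(rest) = Σ N(rest − s) over sources s of rest; N(one piece) = 1:
  size 1 → [2]=1  [3]=1  [4]=1
  size 2 → [1,2]=1  [2,3]=2  [2,4]=2  [3,4]=2
  size 3 → [0,1,2]=1  [1,2,3]=3  [1,2,4]=3  [2,3,4]=6
  first=0(r) contributes 12
  first=3(u) contributes 4
  first=4(q) contributes 4
|[w]| = 20

20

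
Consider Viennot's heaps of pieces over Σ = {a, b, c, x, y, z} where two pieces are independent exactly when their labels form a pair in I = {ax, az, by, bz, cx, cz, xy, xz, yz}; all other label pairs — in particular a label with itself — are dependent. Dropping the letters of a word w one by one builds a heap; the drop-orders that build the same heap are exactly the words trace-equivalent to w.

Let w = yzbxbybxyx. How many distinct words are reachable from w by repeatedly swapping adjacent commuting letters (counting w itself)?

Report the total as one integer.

840

drop 0:y onto floor
drop 1:z onto floor
drop 2:b onto floor
drop 3:x onto {2:b}
drop 4:b onto {3:x}
drop 5:y onto {0:y}
drop 6:b onto {4:b}
drop 7:x onto {6:b}
drop 8:y onto {5:y}
drop 9:x onto {7:x}
ground layer = {0:y, 1:z, 2:b}
drop-orders for the pieces not yet dropped (sum over which currently-grounded one goes next):
  1 to go: {1} 1  {8} 1  {9} 1
  2 to go: {1,8} 2  {1,9} 2  {5,8} 1  {7,9} 1  {8,9} 2
  3 to go: {0,5,8} 1  {1,5,8} 3  {1,7,9} 3  {1,8,9} 6  {5,8,9} 3  {6,7,9} 1  {7,8,9} 3
  4 to go: {0,1,5,8} 4  {0,5,8,9} 4  {1,5,8,9} 12  {1,6,7,9} 4  {1,7,8,9} 12  {4,6,7,9} 1  {5,7,8,9} 6  {6,7,8,9} 4
  5 to go: {0,1,5,8,9} 20  {0,5,7,8,9} 10  {1,4,6,7,9} 5  {1,5,7,8,9} 30  {1,6,7,8,9} 20  {3,4,6,7,9} 1  {4,6,7,8,9} 5  {5,6,7,8,9} 10
  6 to go: {0,1,5,7,8,9} 60  {0,5,6,7,8,9} 20  {1,3,4,6,7,9} 6  {1,4,6,7,8,9} 30  {1,5,6,7,8,9} 60  {2,3,4,6,7,9} 1  {3,4,6,7,8,9} 6  {4,5,6,7,8,9} 15
  7 to go: {0,1,5,6,7,8,9} 140  {0,4,5,6,7,8,9} 35  {1,2,3,4,6,7,9} 7  {1,3,4,6,7,8,9} 42  {1,4,5,6,7,8,9} 105  {2,3,4,6,7,8,9} 7  {3,4,5,6,7,8,9} 21
  8 to go: {0,1,4,5,6,7,8,9} 280  {0,3,4,5,6,7,8,9} 56  {1,2,3,4,6,7,8,9} 56  {1,3,4,5,6,7,8,9} 168  {2,3,4,5,6,7,8,9} 28
  if 0:y drops first: 252 orders
  if 1:z drops first: 84 orders
  if 2:b drops first: 504 orders
heap linearizations: 840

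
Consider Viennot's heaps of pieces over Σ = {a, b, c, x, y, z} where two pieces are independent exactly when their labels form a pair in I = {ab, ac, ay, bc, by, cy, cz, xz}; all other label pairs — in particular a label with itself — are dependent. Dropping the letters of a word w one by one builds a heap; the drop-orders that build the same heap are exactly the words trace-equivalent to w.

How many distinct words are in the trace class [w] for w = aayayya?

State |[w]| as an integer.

drop 0:a onto floor
drop 1:a onto {0:a}
drop 2:y onto floor
drop 3:a onto {1:a}
drop 4:y onto {2:y}
drop 5:y onto {4:y}
drop 6:a onto {3:a}
ground layer = {0:a, 2:y}
drop-orders for the pieces not yet dropped (sum over which currently-grounded one goes next):
  1 to go: {5} 1  {6} 1
  2 to go: {3,6} 1  {4,5} 1  {5,6} 2
  3 to go: {1,3,6} 1  {2,4,5} 1  {3,5,6} 3  {4,5,6} 3
  4 to go: {0,1,3,6} 1  {1,3,5,6} 4  {2,4,5,6} 4  {3,4,5,6} 6
  5 to go: {0,1,3,5,6} 5  {1,3,4,5,6} 10  {2,3,4,5,6} 10
  if 0:a drops first: 20 orders
  if 2:y drops first: 15 orders
heap linearizations: 35

35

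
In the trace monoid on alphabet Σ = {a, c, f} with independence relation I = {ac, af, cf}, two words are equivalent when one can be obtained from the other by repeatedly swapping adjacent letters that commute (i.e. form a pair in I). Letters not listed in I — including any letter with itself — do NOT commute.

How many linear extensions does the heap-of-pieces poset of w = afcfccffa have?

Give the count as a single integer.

#0=a has no predecessor
#1=f has no predecessor
#2=c has no predecessor
#3=f depends on [1:f]
#4=c depends on [2:c]
#5=c depends on [4:c]
#6=f depends on [3:f]
#7=f depends on [6:f]
#8=a depends on [0:a]
sources: [0:a, 1:f, 2:c]
N(rest) = Σ N(rest − s) over sources s of rest; N(one piece) = 1:
  size 1 → [5]=1  [7]=1  [8]=1
  size 2 → [0,8]=1  [4,5]=1  [5,7]=2  [5,8]=2  [6,7]=1  [7,8]=2
  size 3 → [0,5,8]=3  [0,7,8]=3  [2,4,5]=1  [3,6,7]=1  [4,5,7]=3  [4,5,8]=3  [5,6,7]=3  [5,7,8]=6  [6,7,8]=3
  size 4 → [0,4,5,8]=6  [0,5,7,8]=12  [0,6,7,8]=6  [1,3,6,7]=1  [2,4,5,7]=4  [2,4,5,8]=4  [3,5,6,7]=4  [3,6,7,8]=4  [4,5,6,7]=6  [4,5,7,8]=12  [5,6,7,8]=12
  size 5 → [0,2,4,5,8]=10  [0,3,6,7,8]=10  [0,4,5,7,8]=30  [0,5,6,7,8]=30  [1,3,5,6,7]=5  [1,3,6,7,8]=5  [2,4,5,6,7]=10  [2,4,5,7,8]=20  [3,4,5,6,7]=10  [3,5,6,7,8]=20  [4,5,6,7,8]=30
  size 6 → [0,1,3,6,7,8]=15  [0,2,4,5,7,8]=60  [0,3,5,6,7,8]=60  [0,4,5,6,7,8]=90  [1,3,4,5,6,7]=15  [1,3,5,6,7,8]=30  [2,3,4,5,6,7]=20  [2,4,5,6,7,8]=60  [3,4,5,6,7,8]=60
  size 7 → [0,1,3,5,6,7,8]=105  [0,2,4,5,6,7,8]=210  [0,3,4,5,6,7,8]=210  [1,2,3,4,5,6,7]=35  [1,3,4,5,6,7,8]=105  [2,3,4,5,6,7,8]=140
  first=0(a) contributes 280
  first=1(f) contributes 560
  first=2(c) contributes 420
|[w]| = 1260

1260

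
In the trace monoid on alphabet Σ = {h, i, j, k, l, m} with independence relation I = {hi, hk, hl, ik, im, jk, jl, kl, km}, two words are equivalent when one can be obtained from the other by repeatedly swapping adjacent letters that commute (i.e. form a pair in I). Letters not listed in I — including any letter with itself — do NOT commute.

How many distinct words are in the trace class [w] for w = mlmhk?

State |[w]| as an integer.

5

0(m) covers ∅
1(l) covers 0:m
2(m) covers 1:l
3(h) covers 2:m
4(k) covers ∅
floor of heap: 0:m, 4:k
completions by unplaced set U, small U first (add the entries for U minus each lowest piece of U):
  |U|=1: {3}:1  {4}:1
  |U|=2: {2,3}:1  {3,4}:2
  |U|=3: {1,2,3}:1  {2,3,4}:3
  start at 0(m): 4
  start at 4(k): 1
sum over floor = 5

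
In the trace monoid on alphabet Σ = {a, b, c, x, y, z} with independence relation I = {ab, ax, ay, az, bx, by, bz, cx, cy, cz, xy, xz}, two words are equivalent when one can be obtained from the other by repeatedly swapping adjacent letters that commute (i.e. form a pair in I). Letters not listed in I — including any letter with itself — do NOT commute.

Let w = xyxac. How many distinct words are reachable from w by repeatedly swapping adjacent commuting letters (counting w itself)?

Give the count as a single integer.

30

drop 0:x onto floor
drop 1:y onto floor
drop 2:x onto {0:x}
drop 3:a onto floor
drop 4:c onto {3:a}
ground layer = {0:x, 1:y, 3:a}
drop-orders for the pieces not yet dropped (sum over which currently-grounded one goes next):
  1 to go: {1} 1  {2} 1  {4} 1
  2 to go: {0,2} 1  {1,2} 2  {1,4} 2  {2,4} 2  {3,4} 1
  3 to go: {0,1,2} 3  {0,2,4} 3  {1,2,4} 6  {1,3,4} 3  {2,3,4} 3
  if 0:x drops first: 12 orders
  if 1:y drops first: 6 orders
  if 3:a drops first: 12 orders
heap linearizations: 30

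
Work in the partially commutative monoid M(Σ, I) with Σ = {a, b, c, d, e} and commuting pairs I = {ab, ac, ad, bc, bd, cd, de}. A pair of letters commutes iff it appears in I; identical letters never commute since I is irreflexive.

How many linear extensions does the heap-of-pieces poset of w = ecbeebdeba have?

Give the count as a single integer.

40

0(e) covers ∅
1(c) covers 0:e
2(b) covers 0:e
3(e) covers 1:c, 2:b
4(e) covers 3:e
5(b) covers 4:e
6(d) covers ∅
7(e) covers 5:b
8(b) covers 7:e
9(a) covers 7:e
floor of heap: 0:e, 6:d
completions by unplaced set U, small U first (add the entries for U minus each lowest piece of U):
  |U|=1: {6}:1  {8}:1  {9}:1
  |U|=2: {6,8}:2  {6,9}:2  {8,9}:2
  |U|=3: {6,8,9}:6  {7,8,9}:2
  |U|=4: {5,7,8,9}:2  {6,7,8,9}:8
  |U|=5: {4,5,7,8,9}:2  {5,6,7,8,9}:10
  |U|=6: {3,4,5,7,8,9}:2  {4,5,6,7,8,9}:12
  |U|=7: {1,3,4,5,7,8,9}:2  {2,3,4,5,7,8,9}:2  {3,4,5,6,7,8,9}:14
  |U|=8: {1,2,3,4,5,7,8,9}:4  {1,3,4,5,6,7,8,9}:16  {2,3,4,5,6,7,8,9}:16
  start at 0(e): 36
  start at 6(d): 4
sum over floor = 40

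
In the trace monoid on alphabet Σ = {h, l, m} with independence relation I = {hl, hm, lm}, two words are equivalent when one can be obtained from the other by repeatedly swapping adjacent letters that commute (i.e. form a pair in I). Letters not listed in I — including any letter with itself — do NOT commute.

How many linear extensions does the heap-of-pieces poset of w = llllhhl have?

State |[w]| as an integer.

piece 0:l — minimal
piece 1:l rests on {0:l}
piece 2:l rests on {1:l}
piece 3:l rests on {2:l}
piece 4:h — minimal
piece 5:h rests on {4:h}
piece 6:l rests on {3:l}
minimal pieces: {0:l, 4:h}
ways to finish when only these pieces remain (= sum over removing one remaining piece with nothing left below it):
  1 left: {5}→1  {6}→1
  2 left: {3,6}→1  {4,5}→1  {5,6}→2
  3 left: {2,3,6}→1  {3,5,6}→3  {4,5,6}→3
  4 left: {1,2,3,6}→1  {2,3,5,6}→4  {3,4,5,6}→6
  5 left: {0,1,2,3,6}→1  {1,2,3,5,6}→5  {2,3,4,5,6}→10
  placing 0:l first → 15 extensions
  placing 4:h first → 6 extensions
total linear extensions = 21

21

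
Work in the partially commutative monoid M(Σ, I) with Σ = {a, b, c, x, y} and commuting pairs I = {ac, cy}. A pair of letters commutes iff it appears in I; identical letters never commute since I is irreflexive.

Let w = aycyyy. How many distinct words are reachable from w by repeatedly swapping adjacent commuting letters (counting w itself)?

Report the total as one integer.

6

drop 0:a onto floor
drop 1:y onto {0:a}
drop 2:c onto floor
drop 3:y onto {1:y}
drop 4:y onto {3:y}
drop 5:y onto {4:y}
ground layer = {0:a, 2:c}
drop-orders for the pieces not yet dropped (sum over which currently-grounded one goes next):
  1 to go: {2} 1  {5} 1
  2 to go: {2,5} 2  {4,5} 1
  3 to go: {2,4,5} 3  {3,4,5} 1
  4 to go: {1,3,4,5} 1  {2,3,4,5} 4
  if 0:a drops first: 5 orders
  if 2:c drops first: 1 orders
heap linearizations: 6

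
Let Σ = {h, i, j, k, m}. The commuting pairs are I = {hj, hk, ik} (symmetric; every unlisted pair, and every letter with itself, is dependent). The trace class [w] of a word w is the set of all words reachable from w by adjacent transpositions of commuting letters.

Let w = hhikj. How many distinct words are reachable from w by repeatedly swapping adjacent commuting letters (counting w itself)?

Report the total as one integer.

4

#0=h has no predecessor
#1=h depends on [0:h]
#2=i depends on [1:h]
#3=k has no predecessor
#4=j depends on [2:i, 3:k]
sources: [0:h, 3:k]
N(rest) = Σ N(rest − s) over sources s of rest; N(one piece) = 1:
  size 1 → [4]=1
  size 2 → [2,4]=1  [3,4]=1
  size 3 → [1,2,4]=1  [2,3,4]=2
  first=0(h) contributes 3
  first=3(k) contributes 1
|[w]| = 4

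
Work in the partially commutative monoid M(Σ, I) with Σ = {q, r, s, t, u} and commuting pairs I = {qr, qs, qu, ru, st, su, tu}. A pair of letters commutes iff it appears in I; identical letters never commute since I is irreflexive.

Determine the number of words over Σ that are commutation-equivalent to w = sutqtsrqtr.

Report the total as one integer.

#0=s has no predecessor
#1=u has no predecessor
#2=t has no predecessor
#3=q depends on [2:t]
#4=t depends on [3:q]
#5=s depends on [0:s]
#6=r depends on [4:t, 5:s]
#7=q depends on [4:t]
#8=t depends on [6:r, 7:q]
#9=r depends on [8:t]
sources: [0:s, 1:u, 2:t]
N(rest) = Σ N(rest − s) over sources s of rest; N(one piece) = 1:
  size 1 → [1]=1  [9]=1
  size 2 → [1,9]=2  [8,9]=1
  size 3 → [1,8,9]=3  [6,8,9]=1  [7,8,9]=1
  size 4 → [1,6,8,9]=4  [1,7,8,9]=4  [5,6,8,9]=1  [6,7,8,9]=2
  size 5 → [0,5,6,8,9]=1  [1,5,6,8,9]=5  [1,6,7,8,9]=10  [4,6,7,8,9]=2  [5,6,7,8,9]=3
  size 6 → [0,1,5,6,8,9]=6  [0,5,6,7,8,9]=4  [1,4,6,7,8,9]=12  [1,5,6,7,8,9]=18  [3,4,6,7,8,9]=2  [4,5,6,7,8,9]=5
  size 7 → [0,1,5,6,7,8,9]=28  [0,4,5,6,7,8,9]=9  [1,3,4,6,7,8,9]=14  [1,4,5,6,7,8,9]=35  [2,3,4,6,7,8,9]=2  [3,4,5,6,7,8,9]=7
  size 8 → [0,1,4,5,6,7,8,9]=72  [0,3,4,5,6,7,8,9]=16  [1,2,3,4,6,7,8,9]=16  [1,3,4,5,6,7,8,9]=56  [2,3,4,5,6,7,8,9]=9
  first=0(s) contributes 81
  first=1(u) contributes 25
  first=2(t) contributes 144
|[w]| = 250

250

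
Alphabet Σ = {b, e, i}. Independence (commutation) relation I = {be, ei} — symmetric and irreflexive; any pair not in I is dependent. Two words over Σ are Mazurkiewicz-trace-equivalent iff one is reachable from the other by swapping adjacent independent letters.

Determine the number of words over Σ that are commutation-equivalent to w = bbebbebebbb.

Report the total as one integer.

0(b) covers ∅
1(b) covers 0:b
2(e) covers ∅
3(b) covers 1:b
4(b) covers 3:b
5(e) covers 2:e
6(b) covers 4:b
7(e) covers 5:e
8(b) covers 6:b
9(b) covers 8:b
10(b) covers 9:b
floor of heap: 0:b, 2:e
completions by unplaced set U, small U first (add the entries for U minus each lowest piece of U):
  |U|=1: {7}:1  {10}:1
  |U|=2: {5,7}:1  {7,10}:2  {9,10}:1
  |U|=3: {2,5,7}:1  {5,7,10}:3  {7,9,10}:3  {8,9,10}:1
  |U|=4: {2,5,7,10}:4  {5,7,9,10}:6  {6,8,9,10}:1  {7,8,9,10}:4
  |U|=5: {2,5,7,9,10}:10  {4,6,8,9,10}:1  {5,7,8,9,10}:10  {6,7,8,9,10}:5
  |U|=6: {2,5,7,8,9,10}:20  {3,4,6,8,9,10}:1  {4,6,7,8,9,10}:6  {5,6,7,8,9,10}:15
  |U|=7: {1,3,4,6,8,9,10}:1  {2,5,6,7,8,9,10}:35  {3,4,6,7,8,9,10}:7  {4,5,6,7,8,9,10}:21
  |U|=8: {0,1,3,4,6,8,9,10}:1  {1,3,4,6,7,8,9,10}:8  {2,4,5,6,7,8,9,10}:56  {3,4,5,6,7,8,9,10}:28
  |U|=9: {0,1,3,4,6,7,8,9,10}:9  {1,3,4,5,6,7,8,9,10}:36  {2,3,4,5,6,7,8,9,10}:84
  start at 0(b): 120
  start at 2(e): 45
sum over floor = 165

165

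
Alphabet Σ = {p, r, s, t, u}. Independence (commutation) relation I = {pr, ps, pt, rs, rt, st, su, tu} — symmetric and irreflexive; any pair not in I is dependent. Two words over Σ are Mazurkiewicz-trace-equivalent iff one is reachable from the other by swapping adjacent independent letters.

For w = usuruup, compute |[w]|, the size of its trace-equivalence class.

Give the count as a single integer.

7

piece 0:u — minimal
piece 1:s — minimal
piece 2:u rests on {0:u}
piece 3:r rests on {2:u}
piece 4:u rests on {3:r}
piece 5:u rests on {4:u}
piece 6:p rests on {5:u}
minimal pieces: {0:u, 1:s}
ways to finish when only these pieces remain (= sum over removing one remaining piece with nothing left below it):
  1 left: {1}→1  {6}→1
  2 left: {1,6}→2  {5,6}→1
  3 left: {1,5,6}→3  {4,5,6}→1
  4 left: {1,4,5,6}→4  {3,4,5,6}→1
  5 left: {1,3,4,5,6}→5  {2,3,4,5,6}→1
  placing 0:u first → 6 extensions
  placing 1:s first → 1 extensions
total linear extensions = 7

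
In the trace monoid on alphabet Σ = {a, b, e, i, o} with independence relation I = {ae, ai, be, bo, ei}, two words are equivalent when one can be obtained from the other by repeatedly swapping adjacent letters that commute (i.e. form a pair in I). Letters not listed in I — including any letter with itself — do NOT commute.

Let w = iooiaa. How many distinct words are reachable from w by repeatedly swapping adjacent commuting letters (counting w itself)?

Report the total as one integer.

3

drop 0:i onto floor
drop 1:o onto {0:i}
drop 2:o onto {1:o}
drop 3:i onto {2:o}
drop 4:a onto {2:o}
drop 5:a onto {4:a}
ground layer = {0:i}
drop-orders for the pieces not yet dropped (sum over which currently-grounded one goes next):
  1 to go: {3} 1  {5} 1
  2 to go: {3,5} 2  {4,5} 1
  3 to go: {3,4,5} 3
  4 to go: {2,3,4,5} 3
  if 0:i drops first: 3 orders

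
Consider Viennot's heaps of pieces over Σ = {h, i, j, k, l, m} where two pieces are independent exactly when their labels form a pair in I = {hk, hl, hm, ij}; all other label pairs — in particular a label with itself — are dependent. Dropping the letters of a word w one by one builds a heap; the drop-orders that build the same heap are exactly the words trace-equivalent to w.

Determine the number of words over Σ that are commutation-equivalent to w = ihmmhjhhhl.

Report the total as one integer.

24

piece 0:i — minimal
piece 1:h rests on {0:i}
piece 2:m rests on {0:i}
piece 3:m rests on {2:m}
piece 4:h rests on {1:h}
piece 5:j rests on {3:m, 4:h}
piece 6:h rests on {5:j}
piece 7:h rests on {6:h}
piece 8:h rests on {7:h}
piece 9:l rests on {5:j}
minimal pieces: {0:i}
ways to finish when only these pieces remain (= sum over removing one remaining piece with nothing left below it):
  1 left: {8}→1  {9}→1
  2 left: {7,8}→1  {8,9}→2
  3 left: {6,7,8}→1  {7,8,9}→3
  4 left: {6,7,8,9}→4
  5 left: {5,6,7,8,9}→4
  6 left: {3,5,6,7,8,9}→4  {4,5,6,7,8,9}→4
  7 left: {1,4,5,6,7,8,9}→4  {2,3,5,6,7,8,9}→4  {3,4,5,6,7,8,9}→8
  8 left: {1,3,4,5,6,7,8,9}→12  {2,3,4,5,6,7,8,9}→12
  placing 0:i first → 24 extensions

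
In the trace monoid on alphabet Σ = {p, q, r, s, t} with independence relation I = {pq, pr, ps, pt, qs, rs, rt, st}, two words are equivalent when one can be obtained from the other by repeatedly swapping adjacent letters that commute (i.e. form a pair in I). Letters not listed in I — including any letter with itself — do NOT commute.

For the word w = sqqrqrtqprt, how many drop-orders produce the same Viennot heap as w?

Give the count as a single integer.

440

0(s) covers ∅
1(q) covers ∅
2(q) covers 1:q
3(r) covers 2:q
4(q) covers 3:r
5(r) covers 4:q
6(t) covers 4:q
7(q) covers 5:r, 6:t
8(p) covers ∅
9(r) covers 7:q
10(t) covers 7:q
floor of heap: 0:s, 1:q, 8:p
completions by unplaced set U, small U first (add the entries for U minus each lowest piece of U):
  |U|=1: {0}:1  {8}:1  {9}:1  {10}:1
  |U|=2: {0,8}:2  {0,9}:2  {0,10}:2  {8,9}:2  {8,10}:2  {9,10}:2
  |U|=3: {0,8,9}:6  {0,8,10}:6  {0,9,10}:6  {7,9,10}:2  {8,9,10}:6
  |U|=4: {0,7,9,10}:8  {0,8,9,10}:24  {5,7,9,10}:2  {6,7,9,10}:2  {7,8,9,10}:8
  |U|=5: {0,5,7,9,10}:10  {0,6,7,9,10}:10  {0,7,8,9,10}:40  {5,6,7,9,10}:4  {5,7,8,9,10}:10  {6,7,8,9,10}:10
  |U|=6: {0,5,6,7,9,10}:24  {0,5,7,8,9,10}:60  {0,6,7,8,9,10}:60  {4,5,6,7,9,10}:4  {5,6,7,8,9,10}:24
  |U|=7: {0,4,5,6,7,9,10}:28  {0,5,6,7,8,9,10}:168  {3,4,5,6,7,9,10}:4  {4,5,6,7,8,9,10}:28
  |U|=8: {0,3,4,5,6,7,9,10}:32  {0,4,5,6,7,8,9,10}:224  {2,3,4,5,6,7,9,10}:4  {3,4,5,6,7,8,9,10}:32
  |U|=9: {0,2,3,4,5,6,7,9,10}:36  {0,3,4,5,6,7,8,9,10}:288  {1,2,3,4,5,6,7,9,10}:4  {2,3,4,5,6,7,8,9,10}:36
  start at 0(s): 40
  start at 1(q): 360
  start at 8(p): 40
sum over floor = 440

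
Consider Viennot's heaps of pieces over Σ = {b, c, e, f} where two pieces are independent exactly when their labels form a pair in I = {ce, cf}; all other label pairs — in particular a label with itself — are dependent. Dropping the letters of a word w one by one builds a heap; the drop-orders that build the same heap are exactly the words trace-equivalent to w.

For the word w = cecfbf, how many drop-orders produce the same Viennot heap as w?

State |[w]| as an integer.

6

drop 0:c onto floor
drop 1:e onto floor
drop 2:c onto {0:c}
drop 3:f onto {1:e}
drop 4:b onto {2:c, 3:f}
drop 5:f onto {4:b}
ground layer = {0:c, 1:e}
drop-orders for the pieces not yet dropped (sum over which currently-grounded one goes next):
  1 to go: {5} 1
  2 to go: {4,5} 1
  3 to go: {2,4,5} 1  {3,4,5} 1
  4 to go: {0,2,4,5} 1  {1,3,4,5} 1  {2,3,4,5} 2
  if 0:c drops first: 3 orders
  if 1:e drops first: 3 orders
heap linearizations: 6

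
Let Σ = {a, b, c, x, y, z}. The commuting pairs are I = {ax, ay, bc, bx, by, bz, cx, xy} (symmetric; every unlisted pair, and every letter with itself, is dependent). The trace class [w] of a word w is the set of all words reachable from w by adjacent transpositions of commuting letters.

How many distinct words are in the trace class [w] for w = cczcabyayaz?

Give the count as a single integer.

piece 0:c — minimal
piece 1:c rests on {0:c}
piece 2:z rests on {1:c}
piece 3:c rests on {2:z}
piece 4:a rests on {3:c}
piece 5:b rests on {4:a}
piece 6:y rests on {3:c}
piece 7:a rests on {5:b}
piece 8:y rests on {6:y}
piece 9:a rests on {7:a}
piece 10:z rests on {8:y, 9:a}
minimal pieces: {0:c}
ways to finish when only these pieces remain (= sum over removing one remaining piece with nothing left below it):
  1 left: {10}→1
  2 left: {8,10}→1  {9,10}→1
  3 left: {6,8,10}→1  {7,9,10}→1  {8,9,10}→2
  4 left: {5,7,9,10}→1  {6,8,9,10}→3  {7,8,9,10}→3
  5 left: {4,5,7,9,10}→1  {5,7,8,9,10}→4  {6,7,8,9,10}→6
  6 left: {4,5,7,8,9,10}→5  {5,6,7,8,9,10}→10
  7 left: {4,5,6,7,8,9,10}→15
  8 left: {3,4,5,6,7,8,9,10}→15
  9 left: {2,3,4,5,6,7,8,9,10}→15
  placing 0:c first → 15 extensions

15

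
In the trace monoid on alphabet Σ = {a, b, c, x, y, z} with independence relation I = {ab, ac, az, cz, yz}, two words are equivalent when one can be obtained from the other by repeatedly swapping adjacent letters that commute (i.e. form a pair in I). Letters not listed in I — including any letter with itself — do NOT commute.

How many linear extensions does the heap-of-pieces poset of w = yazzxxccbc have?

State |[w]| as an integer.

#0=y has no predecessor
#1=a depends on [0:y]
#2=z has no predecessor
#3=z depends on [2:z]
#4=x depends on [1:a, 3:z]
#5=x depends on [4:x]
#6=c depends on [5:x]
#7=c depends on [6:c]
#8=b depends on [7:c]
#9=c depends on [8:b]
sources: [0:y, 2:z]
N(rest) = Σ N(rest − s) over sources s of rest; N(one piece) = 1:
  size 1 → [9]=1
  size 2 → [8,9]=1
  size 3 → [7,8,9]=1
  size 4 → [6,7,8,9]=1
  size 5 → [5,6,7,8,9]=1
  size 6 → [4,5,6,7,8,9]=1
  size 7 → [1,4,5,6,7,8,9]=1  [3,4,5,6,7,8,9]=1
  size 8 → [0,1,4,5,6,7,8,9]=1  [1,3,4,5,6,7,8,9]=2  [2,3,4,5,6,7,8,9]=1
  first=0(y) contributes 3
  first=2(z) contributes 3
|[w]| = 6

6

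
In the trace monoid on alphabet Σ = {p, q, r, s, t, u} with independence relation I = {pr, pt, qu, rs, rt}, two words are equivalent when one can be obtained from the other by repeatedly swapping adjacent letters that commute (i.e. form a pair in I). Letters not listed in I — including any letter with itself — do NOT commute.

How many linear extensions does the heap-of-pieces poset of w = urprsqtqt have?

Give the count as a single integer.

6

#0=u has no predecessor
#1=r depends on [0:u]
#2=p depends on [0:u]
#3=r depends on [1:r]
#4=s depends on [2:p]
#5=q depends on [3:r, 4:s]
#6=t depends on [5:q]
#7=q depends on [6:t]
#8=t depends on [7:q]
sources: [0:u]
N(rest) = Σ N(rest − s) over sources s of rest; N(one piece) = 1:
  size 1 → [8]=1
  size 2 → [7,8]=1
  size 3 → [6,7,8]=1
  size 4 → [5,6,7,8]=1
  size 5 → [3,5,6,7,8]=1  [4,5,6,7,8]=1
  size 6 → [1,3,5,6,7,8]=1  [2,4,5,6,7,8]=1  [3,4,5,6,7,8]=2
  size 7 → [1,3,4,5,6,7,8]=3  [2,3,4,5,6,7,8]=3
  first=0(u) contributes 6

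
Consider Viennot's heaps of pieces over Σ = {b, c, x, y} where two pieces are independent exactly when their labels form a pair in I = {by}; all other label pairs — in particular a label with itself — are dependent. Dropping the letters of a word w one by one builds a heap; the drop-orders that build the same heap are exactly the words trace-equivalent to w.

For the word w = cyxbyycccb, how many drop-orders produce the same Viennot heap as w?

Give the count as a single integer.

3

0(c) covers ∅
1(y) covers 0:c
2(x) covers 1:y
3(b) covers 2:x
4(y) covers 2:x
5(y) covers 4:y
6(c) covers 3:b, 5:y
7(c) covers 6:c
8(c) covers 7:c
9(b) covers 8:c
floor of heap: 0:c
completions by unplaced set U, small U first (add the entries for U minus each lowest piece of U):
  |U|=1: {9}:1
  |U|=2: {8,9}:1
  |U|=3: {7,8,9}:1
  |U|=4: {6,7,8,9}:1
  |U|=5: {3,6,7,8,9}:1  {5,6,7,8,9}:1
  |U|=6: {3,5,6,7,8,9}:2  {4,5,6,7,8,9}:1
  |U|=7: {3,4,5,6,7,8,9}:3
  |U|=8: {2,3,4,5,6,7,8,9}:3
  start at 0(c): 3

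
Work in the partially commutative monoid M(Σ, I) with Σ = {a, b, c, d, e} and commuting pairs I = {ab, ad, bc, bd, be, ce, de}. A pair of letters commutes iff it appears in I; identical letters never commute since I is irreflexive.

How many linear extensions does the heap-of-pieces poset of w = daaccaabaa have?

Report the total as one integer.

0(d) covers ∅
1(a) covers ∅
2(a) covers 1:a
3(c) covers 0:d, 2:a
4(c) covers 3:c
5(a) covers 4:c
6(a) covers 5:a
7(b) covers ∅
8(a) covers 6:a
9(a) covers 8:a
floor of heap: 0:d, 1:a, 7:b
completions by unplaced set U, small U first (add the entries for U minus each lowest piece of U):
  |U|=1: {7}:1  {9}:1
  |U|=2: {7,9}:2  {8,9}:1
  |U|=3: {6,8,9}:1  {7,8,9}:3
  |U|=4: {5,6,8,9}:1  {6,7,8,9}:4
  |U|=5: {4,5,6,8,9}:1  {5,6,7,8,9}:5
  |U|=6: {3,4,5,6,8,9}:1  {4,5,6,7,8,9}:6
  |U|=7: {0,3,4,5,6,8,9}:1  {2,3,4,5,6,8,9}:1  {3,4,5,6,7,8,9}:7
  |U|=8: {0,2,3,4,5,6,8,9}:2  {0,3,4,5,6,7,8,9}:8  {1,2,3,4,5,6,8,9}:1  {2,3,4,5,6,7,8,9}:8
  start at 0(d): 9
  start at 1(a): 18
  start at 7(b): 3
sum over floor = 30

30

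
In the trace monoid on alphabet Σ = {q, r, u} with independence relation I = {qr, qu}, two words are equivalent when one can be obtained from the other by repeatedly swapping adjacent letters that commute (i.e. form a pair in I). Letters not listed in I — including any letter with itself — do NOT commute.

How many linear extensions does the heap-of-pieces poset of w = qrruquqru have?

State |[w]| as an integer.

84

#0=q has no predecessor
#1=r has no predecessor
#2=r depends on [1:r]
#3=u depends on [2:r]
#4=q depends on [0:q]
#5=u depends on [3:u]
#6=q depends on [4:q]
#7=r depends on [5:u]
#8=u depends on [7:r]
sources: [0:q, 1:r]
N(rest) = Σ N(rest − s) over sources s of rest; N(one piece) = 1:
  size 1 → [6]=1  [8]=1
  size 2 → [4,6]=1  [6,8]=2  [7,8]=1
  size 3 → [0,4,6]=1  [4,6,8]=3  [5,7,8]=1  [6,7,8]=3
  size 4 → [0,4,6,8]=4  [3,5,7,8]=1  [4,6,7,8]=6  [5,6,7,8]=4
  size 5 → [0,4,6,7,8]=10  [2,3,5,7,8]=1  [3,5,6,7,8]=5  [4,5,6,7,8]=10
  size 6 → [0,4,5,6,7,8]=20  [1,2,3,5,7,8]=1  [2,3,5,6,7,8]=6  [3,4,5,6,7,8]=15
  size 7 → [0,3,4,5,6,7,8]=35  [1,2,3,5,6,7,8]=7  [2,3,4,5,6,7,8]=21
  first=0(q) contributes 28
  first=1(r) contributes 56
|[w]| = 84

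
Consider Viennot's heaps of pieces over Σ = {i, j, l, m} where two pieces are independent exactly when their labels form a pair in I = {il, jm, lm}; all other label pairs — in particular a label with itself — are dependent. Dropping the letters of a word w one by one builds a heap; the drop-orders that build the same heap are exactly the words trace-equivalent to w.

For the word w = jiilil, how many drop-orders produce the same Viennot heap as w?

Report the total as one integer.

drop 0:j onto floor
drop 1:i onto {0:j}
drop 2:i onto {1:i}
drop 3:l onto {0:j}
drop 4:i onto {2:i}
drop 5:l onto {3:l}
ground layer = {0:j}
drop-orders for the pieces not yet dropped (sum over which currently-grounded one goes next):
  1 to go: {4} 1  {5} 1
  2 to go: {2,4} 1  {3,5} 1  {4,5} 2
  3 to go: {1,2,4} 1  {2,4,5} 3  {3,4,5} 3
  4 to go: {1,2,4,5} 4  {2,3,4,5} 6
  if 0:j drops first: 10 orders

10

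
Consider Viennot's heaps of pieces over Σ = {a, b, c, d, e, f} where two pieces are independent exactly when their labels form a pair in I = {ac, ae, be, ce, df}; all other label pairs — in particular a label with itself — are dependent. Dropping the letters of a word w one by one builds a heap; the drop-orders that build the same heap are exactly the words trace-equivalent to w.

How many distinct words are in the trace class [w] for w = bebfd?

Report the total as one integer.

drop 0:b onto floor
drop 1:e onto floor
drop 2:b onto {0:b}
drop 3:f onto {1:e, 2:b}
drop 4:d onto {1:e, 2:b}
ground layer = {0:b, 1:e}
drop-orders for the pieces not yet dropped (sum over which currently-grounded one goes next):
  1 to go: {3} 1  {4} 1
  2 to go: {3,4} 2
  3 to go: {1,3,4} 2  {2,3,4} 2
  if 0:b drops first: 4 orders
  if 1:e drops first: 2 orders
heap linearizations: 6

6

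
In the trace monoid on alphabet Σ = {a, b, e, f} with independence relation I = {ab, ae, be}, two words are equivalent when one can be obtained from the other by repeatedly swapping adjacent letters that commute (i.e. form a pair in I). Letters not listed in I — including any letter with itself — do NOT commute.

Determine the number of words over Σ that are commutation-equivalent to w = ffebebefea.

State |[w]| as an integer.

#0=f has no predecessor
#1=f depends on [0:f]
#2=e depends on [1:f]
#3=b depends on [1:f]
#4=e depends on [2:e]
#5=b depends on [3:b]
#6=e depends on [4:e]
#7=f depends on [5:b, 6:e]
#8=e depends on [7:f]
#9=a depends on [7:f]
sources: [0:f]
N(rest) = Σ N(rest − s) over sources s of rest; N(one piece) = 1:
  size 1 → [8]=1  [9]=1
  size 2 → [8,9]=2
  size 3 → [7,8,9]=2
  size 4 → [5,7,8,9]=2  [6,7,8,9]=2
  size 5 → [3,5,7,8,9]=2  [4,6,7,8,9]=2  [5,6,7,8,9]=4
  size 6 → [2,4,6,7,8,9]=2  [3,5,6,7,8,9]=6  [4,5,6,7,8,9]=6
  size 7 → [2,4,5,6,7,8,9]=8  [3,4,5,6,7,8,9]=12
  size 8 → [2,3,4,5,6,7,8,9]=20
  first=0(f) contributes 20

20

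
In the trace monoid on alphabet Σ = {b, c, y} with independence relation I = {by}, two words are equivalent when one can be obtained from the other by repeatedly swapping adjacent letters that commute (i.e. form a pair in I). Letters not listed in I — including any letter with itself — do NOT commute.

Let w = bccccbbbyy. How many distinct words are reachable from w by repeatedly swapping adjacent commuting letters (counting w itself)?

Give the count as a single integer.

10

0(b) covers ∅
1(c) covers 0:b
2(c) covers 1:c
3(c) covers 2:c
4(c) covers 3:c
5(b) covers 4:c
6(b) covers 5:b
7(b) covers 6:b
8(y) covers 4:c
9(y) covers 8:y
floor of heap: 0:b
completions by unplaced set U, small U first (add the entries for U minus each lowest piece of U):
  |U|=1: {7}:1  {9}:1
  |U|=2: {6,7}:1  {7,9}:2  {8,9}:1
  |U|=3: {5,6,7}:1  {6,7,9}:3  {7,8,9}:3
  |U|=4: {5,6,7,9}:4  {6,7,8,9}:6
  |U|=5: {5,6,7,8,9}:10
  |U|=6: {4,5,6,7,8,9}:10
  |U|=7: {3,4,5,6,7,8,9}:10
  |U|=8: {2,3,4,5,6,7,8,9}:10
  start at 0(b): 10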